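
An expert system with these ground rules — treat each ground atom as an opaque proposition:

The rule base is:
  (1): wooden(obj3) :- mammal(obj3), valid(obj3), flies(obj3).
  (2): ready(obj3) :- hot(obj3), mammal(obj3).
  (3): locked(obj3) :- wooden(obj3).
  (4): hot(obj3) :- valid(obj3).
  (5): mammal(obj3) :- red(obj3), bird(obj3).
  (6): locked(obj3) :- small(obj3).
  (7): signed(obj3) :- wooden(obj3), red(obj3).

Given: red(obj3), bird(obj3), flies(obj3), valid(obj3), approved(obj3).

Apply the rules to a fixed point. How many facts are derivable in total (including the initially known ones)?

[1] (4) [hot(obj3) :- valid(obj3).]; (5) [mammal(obj3) :- red(obj3), bird(obj3).]. ⇒ new: hot(obj3), mammal(obj3).
[2] (1) [wooden(obj3) :- mammal(obj3), valid(obj3), flies(obj3).]; (2) [ready(obj3) :- hot(obj3), mammal(obj3).]. ⇒ new: wooden(obj3), ready(obj3).
[3] (3) [locked(obj3) :- wooden(obj3).]; (7) [signed(obj3) :- wooden(obj3), red(obj3).]. ⇒ new: locked(obj3), signed(obj3).
Closure: {approved(obj3), bird(obj3), flies(obj3), hot(obj3), locked(obj3), mammal(obj3), ready(obj3), red(obj3), signed(obj3), valid(obj3), wooden(obj3)} — 11 facts.

11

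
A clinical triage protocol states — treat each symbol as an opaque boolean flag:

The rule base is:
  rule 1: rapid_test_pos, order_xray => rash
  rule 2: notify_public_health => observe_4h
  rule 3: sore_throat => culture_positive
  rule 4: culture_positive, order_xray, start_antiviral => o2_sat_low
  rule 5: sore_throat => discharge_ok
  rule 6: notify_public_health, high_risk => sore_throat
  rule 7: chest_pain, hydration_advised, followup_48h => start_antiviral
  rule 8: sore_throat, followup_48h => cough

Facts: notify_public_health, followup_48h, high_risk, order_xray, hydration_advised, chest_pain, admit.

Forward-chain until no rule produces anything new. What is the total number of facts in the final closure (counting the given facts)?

14

[1] rule 2 [notify_public_health => observe_4h]; rule 6 [notify_public_health, high_risk => sore_throat]; rule 7 [chest_pain, hydration_advised, followup_48h => start_antiviral]. ⇒ new: observe_4h, sore_throat, start_antiviral.
[2] rule 3 [sore_throat => culture_positive]; rule 5 [sore_throat => discharge_ok]; rule 8 [sore_throat, followup_48h => cough]. ⇒ new: culture_positive, discharge_ok, cough.
[3] rule 4 [culture_positive, order_xray, start_antiviral => o2_sat_low]. ⇒ new: o2_sat_low.
Closure: {admit, chest_pain, cough, culture_positive, discharge_ok, followup_48h, high_risk, hydration_advised, notify_public_health, o2_sat_low, observe_4h, order_xray, sore_throat, start_antiviral} — 14 facts.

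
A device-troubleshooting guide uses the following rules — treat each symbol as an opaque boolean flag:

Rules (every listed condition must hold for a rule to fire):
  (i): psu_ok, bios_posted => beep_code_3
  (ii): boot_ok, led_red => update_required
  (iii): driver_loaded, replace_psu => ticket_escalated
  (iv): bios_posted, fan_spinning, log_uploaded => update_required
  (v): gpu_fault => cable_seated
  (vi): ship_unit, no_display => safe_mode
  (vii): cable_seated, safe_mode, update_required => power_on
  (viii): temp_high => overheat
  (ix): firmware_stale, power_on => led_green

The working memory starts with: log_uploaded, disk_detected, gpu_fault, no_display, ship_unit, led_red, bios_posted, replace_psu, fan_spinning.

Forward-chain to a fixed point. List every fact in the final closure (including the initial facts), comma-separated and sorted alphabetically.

Round 1 fires (iv), (v), (vi), giving update_required, cable_seated, safe_mode.
Round 2 fires (vii), giving power_on.

bios_posted, cable_seated, disk_detected, fan_spinning, gpu_fault, led_red, log_uploaded, no_display, power_on, replace_psu, safe_mode, ship_unit, update_required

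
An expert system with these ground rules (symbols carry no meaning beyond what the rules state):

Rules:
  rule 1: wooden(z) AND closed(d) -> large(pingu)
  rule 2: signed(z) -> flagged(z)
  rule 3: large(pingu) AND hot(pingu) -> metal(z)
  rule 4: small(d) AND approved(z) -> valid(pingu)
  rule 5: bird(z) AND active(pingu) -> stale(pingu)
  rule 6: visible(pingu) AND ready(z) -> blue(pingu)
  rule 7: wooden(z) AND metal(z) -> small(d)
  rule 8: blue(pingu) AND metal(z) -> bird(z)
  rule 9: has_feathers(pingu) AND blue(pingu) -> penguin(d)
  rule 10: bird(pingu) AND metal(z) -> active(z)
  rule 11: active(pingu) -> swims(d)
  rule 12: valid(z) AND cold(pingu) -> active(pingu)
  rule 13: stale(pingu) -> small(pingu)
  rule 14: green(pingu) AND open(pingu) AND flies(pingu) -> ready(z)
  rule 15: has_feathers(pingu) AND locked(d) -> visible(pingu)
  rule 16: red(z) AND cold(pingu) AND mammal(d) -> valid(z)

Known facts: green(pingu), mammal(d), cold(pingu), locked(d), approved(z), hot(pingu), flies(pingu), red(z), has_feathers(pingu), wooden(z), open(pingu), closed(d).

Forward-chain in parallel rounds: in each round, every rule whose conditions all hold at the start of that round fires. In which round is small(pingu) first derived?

Round 1 fires rule 1, rule 14, rule 15, rule 16, giving large(pingu), ready(z), visible(pingu), valid(z).
Round 2 fires rule 3, rule 6, rule 12, giving metal(z), blue(pingu), active(pingu).
Round 3 fires rule 7, rule 8, rule 9, rule 11, giving small(d), bird(z), penguin(d), swims(d).
Round 4 fires rule 4, rule 5, giving valid(pingu), stale(pingu).
Round 5 fires rule 13, giving small(pingu).
small(pingu) first appears in round 5.

5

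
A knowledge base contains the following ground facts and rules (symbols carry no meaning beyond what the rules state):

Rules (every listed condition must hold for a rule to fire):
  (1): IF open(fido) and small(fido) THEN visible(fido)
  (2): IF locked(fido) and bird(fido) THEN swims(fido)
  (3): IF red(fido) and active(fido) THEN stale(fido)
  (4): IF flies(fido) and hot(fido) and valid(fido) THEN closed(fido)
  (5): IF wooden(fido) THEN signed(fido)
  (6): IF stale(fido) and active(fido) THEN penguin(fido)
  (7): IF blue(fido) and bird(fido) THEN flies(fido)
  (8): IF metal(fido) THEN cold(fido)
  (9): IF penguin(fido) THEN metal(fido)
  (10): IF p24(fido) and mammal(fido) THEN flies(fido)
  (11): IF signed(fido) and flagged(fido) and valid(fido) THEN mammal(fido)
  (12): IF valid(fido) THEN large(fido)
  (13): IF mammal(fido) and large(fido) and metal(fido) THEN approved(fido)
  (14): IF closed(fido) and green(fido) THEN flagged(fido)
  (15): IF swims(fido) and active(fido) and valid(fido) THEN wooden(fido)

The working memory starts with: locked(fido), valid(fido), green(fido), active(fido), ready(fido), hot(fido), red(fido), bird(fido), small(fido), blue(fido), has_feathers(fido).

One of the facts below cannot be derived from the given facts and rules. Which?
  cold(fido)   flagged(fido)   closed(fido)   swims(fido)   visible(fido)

Round 1: (2) [IF locked(fido) and bird(fido) THEN swims(fido)]; (3) [IF red(fido) and active(fido) THEN stale(fido)]; (7) [IF blue(fido) and bird(fido) THEN flies(fido)]; (12) [IF valid(fido) THEN large(fido)]. New: swims(fido), stale(fido), flies(fido), large(fido).
Round 2: (4) [IF flies(fido) and hot(fido) and valid(fido) THEN closed(fido)]; (6) [IF stale(fido) and active(fido) THEN penguin(fido)]; (15) [IF swims(fido) and active(fido) and valid(fido) THEN wooden(fido)]. New: closed(fido), penguin(fido), wooden(fido).
Round 3: (5) [IF wooden(fido) THEN signed(fido)]; (9) [IF penguin(fido) THEN metal(fido)]; (14) [IF closed(fido) and green(fido) THEN flagged(fido)]. New: signed(fido), metal(fido), flagged(fido).
Round 4: (8) [IF metal(fido) THEN cold(fido)]; (11) [IF signed(fido) and flagged(fido) and valid(fido) THEN mammal(fido)]. New: cold(fido), mammal(fido).
Round 5: (13) [IF mammal(fido) and large(fido) and metal(fido) THEN approved(fido)]. New: approved(fido).
Derived: cold(fido) (round 4), closed(fido) (round 2), flagged(fido) (round 3), swims(fido) (round 1). visible(fido) never appears in any round.

visible(fido)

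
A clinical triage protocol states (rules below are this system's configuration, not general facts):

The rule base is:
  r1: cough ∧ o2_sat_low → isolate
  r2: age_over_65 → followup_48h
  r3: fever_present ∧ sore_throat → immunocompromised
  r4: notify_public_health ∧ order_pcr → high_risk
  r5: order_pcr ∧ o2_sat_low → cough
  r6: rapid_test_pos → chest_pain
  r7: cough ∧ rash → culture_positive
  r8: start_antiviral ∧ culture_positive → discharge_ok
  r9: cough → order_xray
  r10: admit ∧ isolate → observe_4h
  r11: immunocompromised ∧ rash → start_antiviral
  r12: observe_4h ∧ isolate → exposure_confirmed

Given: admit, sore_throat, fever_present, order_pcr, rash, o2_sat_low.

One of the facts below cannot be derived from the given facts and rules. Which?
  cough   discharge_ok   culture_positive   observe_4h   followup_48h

Round 1: r3 [fever_present ∧ sore_throat → immunocompromised]; r5 [order_pcr ∧ o2_sat_low → cough]. New: immunocompromised, cough.
Round 2: r1 [cough ∧ o2_sat_low → isolate]; r7 [cough ∧ rash → culture_positive]; r9 [cough → order_xray]; r11 [immunocompromised ∧ rash → start_antiviral]. New: isolate, culture_positive, order_xray, start_antiviral.
Round 3: r8 [start_antiviral ∧ culture_positive → discharge_ok]; r10 [admit ∧ isolate → observe_4h]. New: discharge_ok, observe_4h.
Round 4: r12 [observe_4h ∧ isolate → exposure_confirmed]. New: exposure_confirmed.
Derived: culture_positive (round 2), discharge_ok (round 3), observe_4h (round 3), cough (round 1). followup_48h never appears in any round.

followup_48h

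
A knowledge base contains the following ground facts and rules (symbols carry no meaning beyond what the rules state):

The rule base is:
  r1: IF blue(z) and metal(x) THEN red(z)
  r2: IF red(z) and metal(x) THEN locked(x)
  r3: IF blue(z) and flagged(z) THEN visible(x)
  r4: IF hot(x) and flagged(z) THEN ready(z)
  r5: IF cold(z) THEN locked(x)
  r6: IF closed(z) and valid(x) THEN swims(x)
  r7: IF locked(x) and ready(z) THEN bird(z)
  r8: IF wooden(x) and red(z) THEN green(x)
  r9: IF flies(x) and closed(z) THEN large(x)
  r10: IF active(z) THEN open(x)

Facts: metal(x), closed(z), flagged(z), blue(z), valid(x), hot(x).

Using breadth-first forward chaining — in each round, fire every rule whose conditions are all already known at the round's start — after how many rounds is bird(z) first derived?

3

[1] r1 [IF blue(z) and metal(x) THEN red(z)]; r3 [IF blue(z) and flagged(z) THEN visible(x)]; r4 [IF hot(x) and flagged(z) THEN ready(z)]; r6 [IF closed(z) and valid(x) THEN swims(x)]. ⇒ new: red(z), visible(x), ready(z), swims(x).
[2] r2 [IF red(z) and metal(x) THEN locked(x)]. ⇒ new: locked(x).
[3] r7 [IF locked(x) and ready(z) THEN bird(z)]. ⇒ new: bird(z).
bird(z) first appears in round 3.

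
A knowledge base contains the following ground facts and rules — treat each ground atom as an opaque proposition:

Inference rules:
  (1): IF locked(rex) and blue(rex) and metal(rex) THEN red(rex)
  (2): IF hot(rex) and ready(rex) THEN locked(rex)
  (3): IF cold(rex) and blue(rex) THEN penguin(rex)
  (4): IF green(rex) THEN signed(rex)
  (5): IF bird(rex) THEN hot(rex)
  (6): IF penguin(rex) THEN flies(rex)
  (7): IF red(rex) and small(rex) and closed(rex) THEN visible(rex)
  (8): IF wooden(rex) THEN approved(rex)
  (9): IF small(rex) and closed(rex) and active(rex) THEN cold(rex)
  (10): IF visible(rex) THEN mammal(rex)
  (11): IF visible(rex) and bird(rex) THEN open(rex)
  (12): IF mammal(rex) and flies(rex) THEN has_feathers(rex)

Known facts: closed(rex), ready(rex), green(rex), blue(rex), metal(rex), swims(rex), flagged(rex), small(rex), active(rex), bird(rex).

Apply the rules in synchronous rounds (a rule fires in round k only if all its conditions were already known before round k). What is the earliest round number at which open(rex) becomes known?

5

[1] (4) [IF green(rex) THEN signed(rex)]; (5) [IF bird(rex) THEN hot(rex)]; (9) [IF small(rex) and closed(rex) and active(rex) THEN cold(rex)]. ⇒ new: signed(rex), hot(rex), cold(rex).
[2] (2) [IF hot(rex) and ready(rex) THEN locked(rex)]; (3) [IF cold(rex) and blue(rex) THEN penguin(rex)]. ⇒ new: locked(rex), penguin(rex).
[3] (1) [IF locked(rex) and blue(rex) and metal(rex) THEN red(rex)]; (6) [IF penguin(rex) THEN flies(rex)]. ⇒ new: red(rex), flies(rex).
[4] (7) [IF red(rex) and small(rex) and closed(rex) THEN visible(rex)]. ⇒ new: visible(rex).
[5] (10) [IF visible(rex) THEN mammal(rex)]; (11) [IF visible(rex) and bird(rex) THEN open(rex)]. ⇒ new: mammal(rex), open(rex).
open(rex) first appears in round 5.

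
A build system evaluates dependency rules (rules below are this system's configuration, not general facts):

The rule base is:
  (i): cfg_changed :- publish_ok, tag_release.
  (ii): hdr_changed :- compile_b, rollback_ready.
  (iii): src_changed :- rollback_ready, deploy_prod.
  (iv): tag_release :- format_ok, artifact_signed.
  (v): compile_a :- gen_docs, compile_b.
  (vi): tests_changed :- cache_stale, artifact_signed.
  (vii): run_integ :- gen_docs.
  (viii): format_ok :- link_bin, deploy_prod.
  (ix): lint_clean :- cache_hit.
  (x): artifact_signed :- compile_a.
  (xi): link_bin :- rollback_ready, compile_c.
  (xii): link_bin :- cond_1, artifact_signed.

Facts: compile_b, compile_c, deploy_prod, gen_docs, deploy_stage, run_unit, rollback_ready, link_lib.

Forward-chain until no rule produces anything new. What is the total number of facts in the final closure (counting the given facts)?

16

[1] (ii) [hdr_changed :- compile_b, rollback_ready.]; (iii) [src_changed :- rollback_ready, deploy_prod.]; (v) [compile_a :- gen_docs, compile_b.]; (vii) [run_integ :- gen_docs.]; (xi) [link_bin :- rollback_ready, compile_c.]. ⇒ new: hdr_changed, src_changed, compile_a, run_integ, link_bin.
[2] (viii) [format_ok :- link_bin, deploy_prod.]; (x) [artifact_signed :- compile_a.]. ⇒ new: format_ok, artifact_signed.
[3] (iv) [tag_release :- format_ok, artifact_signed.]. ⇒ new: tag_release.
Closure: {artifact_signed, compile_a, compile_b, compile_c, deploy_prod, deploy_stage, format_ok, gen_docs, hdr_changed, link_bin, link_lib, rollback_ready, run_integ, run_unit, src_changed, tag_release} — 16 facts.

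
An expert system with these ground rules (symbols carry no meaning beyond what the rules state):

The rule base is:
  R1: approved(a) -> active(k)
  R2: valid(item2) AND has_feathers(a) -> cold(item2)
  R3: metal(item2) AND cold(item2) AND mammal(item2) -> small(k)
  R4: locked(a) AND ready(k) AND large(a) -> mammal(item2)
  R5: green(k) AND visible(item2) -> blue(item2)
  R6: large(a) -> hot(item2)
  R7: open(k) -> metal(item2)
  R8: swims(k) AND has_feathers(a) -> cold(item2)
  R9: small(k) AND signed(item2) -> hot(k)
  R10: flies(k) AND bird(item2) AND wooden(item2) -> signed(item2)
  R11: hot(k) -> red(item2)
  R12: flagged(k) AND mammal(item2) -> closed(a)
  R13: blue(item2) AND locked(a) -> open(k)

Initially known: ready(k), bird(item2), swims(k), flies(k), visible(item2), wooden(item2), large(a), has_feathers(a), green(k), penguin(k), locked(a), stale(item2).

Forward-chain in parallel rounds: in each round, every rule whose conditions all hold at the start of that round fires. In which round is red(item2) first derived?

6

Round 1 fires R4, R5, R6, R8, R10, giving mammal(item2), blue(item2), hot(item2), cold(item2), signed(item2).
Round 2 fires R13, giving open(k).
Round 3 fires R7, giving metal(item2).
Round 4 fires R3, giving small(k).
Round 5 fires R9, giving hot(k).
Round 6 fires R11, giving red(item2).
red(item2) first appears in round 6.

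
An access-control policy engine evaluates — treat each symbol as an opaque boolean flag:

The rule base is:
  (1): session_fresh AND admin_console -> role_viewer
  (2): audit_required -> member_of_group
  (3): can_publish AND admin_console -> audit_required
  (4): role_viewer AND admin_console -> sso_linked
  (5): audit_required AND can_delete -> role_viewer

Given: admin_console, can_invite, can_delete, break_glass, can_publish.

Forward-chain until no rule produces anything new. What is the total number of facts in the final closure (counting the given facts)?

9

Round 1 — (3), derive audit_required.
Round 2 — (2), (5), derive member_of_group, role_viewer.
Round 3 — (4), derive sso_linked.
Closure: {admin_console, audit_required, break_glass, can_delete, can_invite, can_publish, member_of_group, role_viewer, sso_linked} — 9 facts.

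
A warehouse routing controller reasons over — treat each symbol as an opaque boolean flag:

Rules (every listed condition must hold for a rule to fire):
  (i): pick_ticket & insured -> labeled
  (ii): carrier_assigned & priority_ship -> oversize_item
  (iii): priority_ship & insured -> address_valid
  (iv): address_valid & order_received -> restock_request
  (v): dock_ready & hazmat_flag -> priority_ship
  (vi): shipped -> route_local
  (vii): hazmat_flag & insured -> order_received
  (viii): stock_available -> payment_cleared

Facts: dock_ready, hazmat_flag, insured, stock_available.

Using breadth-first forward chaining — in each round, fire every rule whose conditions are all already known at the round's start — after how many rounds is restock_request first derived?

[1] (v) [dock_ready & hazmat_flag -> priority_ship]; (vii) [hazmat_flag & insured -> order_received]; (viii) [stock_available -> payment_cleared]. ⇒ new: priority_ship, order_received, payment_cleared.
[2] (iii) [priority_ship & insured -> address_valid]. ⇒ new: address_valid.
[3] (iv) [address_valid & order_received -> restock_request]. ⇒ new: restock_request.
restock_request first appears in round 3.

3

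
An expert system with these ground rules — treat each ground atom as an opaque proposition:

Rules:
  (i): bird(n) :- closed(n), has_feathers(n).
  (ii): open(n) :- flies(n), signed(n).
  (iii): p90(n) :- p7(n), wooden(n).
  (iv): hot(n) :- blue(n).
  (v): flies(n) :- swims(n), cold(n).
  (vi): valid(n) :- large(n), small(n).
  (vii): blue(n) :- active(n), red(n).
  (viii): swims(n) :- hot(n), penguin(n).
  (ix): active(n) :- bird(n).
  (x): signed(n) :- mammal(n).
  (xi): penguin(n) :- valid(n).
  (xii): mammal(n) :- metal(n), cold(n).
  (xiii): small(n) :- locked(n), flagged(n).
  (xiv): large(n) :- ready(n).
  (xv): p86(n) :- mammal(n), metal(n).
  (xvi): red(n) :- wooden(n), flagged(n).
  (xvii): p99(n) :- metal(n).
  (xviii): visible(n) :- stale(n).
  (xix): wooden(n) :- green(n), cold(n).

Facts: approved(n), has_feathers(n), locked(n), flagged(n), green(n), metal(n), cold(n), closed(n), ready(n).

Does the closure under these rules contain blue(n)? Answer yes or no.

yes

Round 1: (i) [bird(n) :- closed(n), has_feathers(n).]; (xii) [mammal(n) :- metal(n), cold(n).]; (xiii) [small(n) :- locked(n), flagged(n).]; (xiv) [large(n) :- ready(n).]; (xvii) [p99(n) :- metal(n).]; (xix) [wooden(n) :- green(n), cold(n).]. New: bird(n), mammal(n), small(n), large(n), p99(n), wooden(n).
Round 2: (vi) [valid(n) :- large(n), small(n).]; (ix) [active(n) :- bird(n).]; (x) [signed(n) :- mammal(n).]; (xv) [p86(n) :- mammal(n), metal(n).]; (xvi) [red(n) :- wooden(n), flagged(n).]. New: valid(n), active(n), signed(n), p86(n), red(n).
Round 3: (vii) [blue(n) :- active(n), red(n).]; (xi) [penguin(n) :- valid(n).]. New: blue(n), penguin(n).
Round 4: (iv) [hot(n) :- blue(n).]. New: hot(n).
Round 5: (viii) [swims(n) :- hot(n), penguin(n).]. New: swims(n).
Round 6: (v) [flies(n) :- swims(n), cold(n).]. New: flies(n).
Round 7: (ii) [open(n) :- flies(n), signed(n).]. New: open(n).
blue(n) appears in round 3, so it is derivable.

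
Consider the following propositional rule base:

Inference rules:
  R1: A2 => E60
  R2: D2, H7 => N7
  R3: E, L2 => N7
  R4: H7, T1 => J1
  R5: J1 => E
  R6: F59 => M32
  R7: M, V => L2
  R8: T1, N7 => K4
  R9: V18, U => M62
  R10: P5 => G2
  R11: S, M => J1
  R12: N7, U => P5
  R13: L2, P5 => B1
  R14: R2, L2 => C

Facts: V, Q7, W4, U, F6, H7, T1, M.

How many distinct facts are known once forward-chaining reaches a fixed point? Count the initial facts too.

16

Round 1: R4 [H7, T1 => J1]; R7 [M, V => L2]. New: J1, L2.
Round 2: R5 [J1 => E]. New: E.
Round 3: R3 [E, L2 => N7]. New: N7.
Round 4: R8 [T1, N7 => K4]; R12 [N7, U => P5]. New: K4, P5.
Round 5: R10 [P5 => G2]; R13 [L2, P5 => B1]. New: G2, B1.
Closure: {B1, E, F6, G2, H7, J1, K4, L2, M, N7, P5, Q7, T1, U, V, W4} — 16 facts.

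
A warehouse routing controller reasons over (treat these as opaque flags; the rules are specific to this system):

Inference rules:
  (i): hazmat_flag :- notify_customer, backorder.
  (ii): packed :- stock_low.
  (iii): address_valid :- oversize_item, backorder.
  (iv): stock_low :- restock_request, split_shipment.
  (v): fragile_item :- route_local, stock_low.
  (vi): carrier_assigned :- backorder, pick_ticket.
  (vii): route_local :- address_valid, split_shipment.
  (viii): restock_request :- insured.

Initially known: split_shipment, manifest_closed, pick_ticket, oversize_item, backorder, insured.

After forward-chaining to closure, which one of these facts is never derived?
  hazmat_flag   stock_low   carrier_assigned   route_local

[1] (iii) [address_valid :- oversize_item, backorder.]; (vi) [carrier_assigned :- backorder, pick_ticket.]; (viii) [restock_request :- insured.]. ⇒ new: address_valid, carrier_assigned, restock_request.
[2] (iv) [stock_low :- restock_request, split_shipment.]; (vii) [route_local :- address_valid, split_shipment.]. ⇒ new: stock_low, route_local.
[3] (ii) [packed :- stock_low.]; (v) [fragile_item :- route_local, stock_low.]. ⇒ new: packed, fragile_item.
Derived: carrier_assigned (round 1), stock_low (round 2), route_local (round 2). hazmat_flag never appears in any round.

hazmat_flag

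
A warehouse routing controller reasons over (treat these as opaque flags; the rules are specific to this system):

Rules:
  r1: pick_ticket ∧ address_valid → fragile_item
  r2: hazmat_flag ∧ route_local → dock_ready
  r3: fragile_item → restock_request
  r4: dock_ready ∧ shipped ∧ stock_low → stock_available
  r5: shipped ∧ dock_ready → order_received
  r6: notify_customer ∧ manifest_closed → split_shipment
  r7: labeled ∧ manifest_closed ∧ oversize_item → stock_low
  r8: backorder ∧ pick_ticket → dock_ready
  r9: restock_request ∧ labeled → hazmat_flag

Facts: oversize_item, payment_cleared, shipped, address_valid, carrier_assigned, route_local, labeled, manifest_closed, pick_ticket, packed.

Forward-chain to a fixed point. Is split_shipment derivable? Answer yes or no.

no

Round 1: r1 [pick_ticket ∧ address_valid → fragile_item]; r7 [labeled ∧ manifest_closed ∧ oversize_item → stock_low]. Adds fragile_item, stock_low.
Round 2: r3 [fragile_item → restock_request]. Adds restock_request.
Round 3: r9 [restock_request ∧ labeled → hazmat_flag]. Adds hazmat_flag.
Round 4: r2 [hazmat_flag ∧ route_local → dock_ready]. Adds dock_ready.
Round 5: r4 [dock_ready ∧ shipped ∧ stock_low → stock_available]; r5 [shipped ∧ dock_ready → order_received]. Adds stock_available, order_received.
Fixed point reached. split_shipment is concluded only by r6; r6 needs notify_customer (never derived).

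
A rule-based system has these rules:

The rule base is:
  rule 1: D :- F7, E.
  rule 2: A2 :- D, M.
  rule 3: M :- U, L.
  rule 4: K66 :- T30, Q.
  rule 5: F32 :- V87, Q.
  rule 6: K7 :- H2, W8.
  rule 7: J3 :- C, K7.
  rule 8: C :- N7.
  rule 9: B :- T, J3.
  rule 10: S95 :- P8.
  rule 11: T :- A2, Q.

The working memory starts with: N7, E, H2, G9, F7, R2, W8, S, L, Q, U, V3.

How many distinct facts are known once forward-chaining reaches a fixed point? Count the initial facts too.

20

Round 1: rule 1 [D :- F7, E.]; rule 3 [M :- U, L.]; rule 6 [K7 :- H2, W8.]; rule 8 [C :- N7.]. Adds D, M, K7, C.
Round 2: rule 2 [A2 :- D, M.]; rule 7 [J3 :- C, K7.]. Adds A2, J3.
Round 3: rule 11 [T :- A2, Q.]. Adds T.
Round 4: rule 9 [B :- T, J3.]. Adds B.
Closure: {A2, B, C, D, E, F7, G9, H2, J3, K7, L, M, N7, Q, R2, S, T, U, V3, W8} — 20 facts.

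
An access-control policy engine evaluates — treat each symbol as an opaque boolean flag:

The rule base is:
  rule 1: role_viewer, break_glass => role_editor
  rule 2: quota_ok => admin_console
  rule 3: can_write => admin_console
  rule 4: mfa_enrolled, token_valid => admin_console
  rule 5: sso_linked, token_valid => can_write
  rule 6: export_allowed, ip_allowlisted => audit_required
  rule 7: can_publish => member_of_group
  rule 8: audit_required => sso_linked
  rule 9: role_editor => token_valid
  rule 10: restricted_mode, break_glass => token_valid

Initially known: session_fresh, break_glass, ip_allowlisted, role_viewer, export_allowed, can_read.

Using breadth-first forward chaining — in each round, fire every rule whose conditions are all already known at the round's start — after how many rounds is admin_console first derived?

4

Round 1 — rule 1, rule 6, derive role_editor, audit_required.
Round 2 — rule 8, rule 9, derive sso_linked, token_valid.
Round 3 — rule 5, derive can_write.
Round 4 — rule 3, derive admin_console.
admin_console first appears in round 4.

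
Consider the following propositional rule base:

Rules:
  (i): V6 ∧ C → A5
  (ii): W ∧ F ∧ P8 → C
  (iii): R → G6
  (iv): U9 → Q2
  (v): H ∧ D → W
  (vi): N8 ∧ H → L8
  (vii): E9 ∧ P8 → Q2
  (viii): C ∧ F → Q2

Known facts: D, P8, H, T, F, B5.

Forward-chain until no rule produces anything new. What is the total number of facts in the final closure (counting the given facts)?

9

Round 1: (v) [H ∧ D → W]. New: W.
Round 2: (ii) [W ∧ F ∧ P8 → C]. New: C.
Round 3: (viii) [C ∧ F → Q2]. New: Q2.
Closure: {B5, C, D, F, H, P8, Q2, T, W} — 9 facts.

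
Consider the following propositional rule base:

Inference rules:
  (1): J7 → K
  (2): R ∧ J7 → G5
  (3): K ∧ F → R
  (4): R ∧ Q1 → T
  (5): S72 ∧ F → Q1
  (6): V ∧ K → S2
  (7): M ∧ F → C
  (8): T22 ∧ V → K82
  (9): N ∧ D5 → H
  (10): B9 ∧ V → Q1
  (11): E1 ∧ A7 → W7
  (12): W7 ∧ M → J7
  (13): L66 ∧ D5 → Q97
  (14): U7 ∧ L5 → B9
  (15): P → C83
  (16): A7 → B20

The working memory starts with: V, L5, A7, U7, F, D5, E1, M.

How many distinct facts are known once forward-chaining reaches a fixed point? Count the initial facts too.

Round 1 — (7), (11), (14), (16), derive C, W7, B9, B20.
Round 2 — (10), (12), derive Q1, J7.
Round 3 — (1), derive K.
Round 4 — (3), (6), derive R, S2.
Round 5 — (2), (4), derive G5, T.
Closure: {A7, B20, B9, C, D5, E1, F, G5, J7, K, L5, M, Q1, R, S2, T, U7, V, W7} — 19 facts.

19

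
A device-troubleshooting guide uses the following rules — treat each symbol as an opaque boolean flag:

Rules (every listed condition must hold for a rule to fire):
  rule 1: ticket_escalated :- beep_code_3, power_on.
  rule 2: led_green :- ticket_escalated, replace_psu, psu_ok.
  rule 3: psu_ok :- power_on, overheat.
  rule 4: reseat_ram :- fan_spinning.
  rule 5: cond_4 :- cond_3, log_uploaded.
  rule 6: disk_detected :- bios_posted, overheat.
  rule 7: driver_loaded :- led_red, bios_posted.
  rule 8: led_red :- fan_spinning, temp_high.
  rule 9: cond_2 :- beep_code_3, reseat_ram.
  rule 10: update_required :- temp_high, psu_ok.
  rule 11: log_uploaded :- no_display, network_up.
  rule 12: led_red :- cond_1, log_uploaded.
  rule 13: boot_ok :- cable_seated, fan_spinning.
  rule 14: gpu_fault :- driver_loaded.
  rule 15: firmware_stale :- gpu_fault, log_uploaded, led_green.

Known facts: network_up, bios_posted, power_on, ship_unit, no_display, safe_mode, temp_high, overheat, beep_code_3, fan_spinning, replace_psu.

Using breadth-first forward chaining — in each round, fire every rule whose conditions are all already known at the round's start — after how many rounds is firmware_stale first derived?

4

Round 1: rule 1 [ticket_escalated :- beep_code_3, power_on.]; rule 3 [psu_ok :- power_on, overheat.]; rule 4 [reseat_ram :- fan_spinning.]; rule 6 [disk_detected :- bios_posted, overheat.]; rule 8 [led_red :- fan_spinning, temp_high.]; rule 11 [log_uploaded :- no_display, network_up.]. Adds ticket_escalated, psu_ok, reseat_ram, disk_detected, led_red, log_uploaded.
Round 2: rule 2 [led_green :- ticket_escalated, replace_psu, psu_ok.]; rule 7 [driver_loaded :- led_red, bios_posted.]; rule 9 [cond_2 :- beep_code_3, reseat_ram.]; rule 10 [update_required :- temp_high, psu_ok.]. Adds led_green, driver_loaded, cond_2, update_required.
Round 3: rule 14 [gpu_fault :- driver_loaded.]. Adds gpu_fault.
Round 4: rule 15 [firmware_stale :- gpu_fault, log_uploaded, led_green.]. Adds firmware_stale.
firmware_stale first appears in round 4.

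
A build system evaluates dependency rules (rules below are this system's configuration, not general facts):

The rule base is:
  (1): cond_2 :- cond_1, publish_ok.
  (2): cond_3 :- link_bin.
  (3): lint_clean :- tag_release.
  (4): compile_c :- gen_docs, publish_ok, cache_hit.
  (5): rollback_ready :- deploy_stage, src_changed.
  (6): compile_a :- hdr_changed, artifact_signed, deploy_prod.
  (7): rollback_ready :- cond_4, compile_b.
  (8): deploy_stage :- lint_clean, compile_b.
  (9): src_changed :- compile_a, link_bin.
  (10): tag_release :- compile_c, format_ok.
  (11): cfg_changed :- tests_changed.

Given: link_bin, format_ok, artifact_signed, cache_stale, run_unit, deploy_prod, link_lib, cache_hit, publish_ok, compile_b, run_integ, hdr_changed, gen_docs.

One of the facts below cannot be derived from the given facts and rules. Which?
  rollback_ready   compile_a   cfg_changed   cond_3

Round 1: (2) [cond_3 :- link_bin.]; (4) [compile_c :- gen_docs, publish_ok, cache_hit.]; (6) [compile_a :- hdr_changed, artifact_signed, deploy_prod.]. New: cond_3, compile_c, compile_a.
Round 2: (9) [src_changed :- compile_a, link_bin.]; (10) [tag_release :- compile_c, format_ok.]. New: src_changed, tag_release.
Round 3: (3) [lint_clean :- tag_release.]. New: lint_clean.
Round 4: (8) [deploy_stage :- lint_clean, compile_b.]. New: deploy_stage.
Round 5: (5) [rollback_ready :- deploy_stage, src_changed.]. New: rollback_ready.
Derived: compile_a (round 1), cond_3 (round 1), rollback_ready (round 5). cfg_changed never appears in any round.

cfg_changed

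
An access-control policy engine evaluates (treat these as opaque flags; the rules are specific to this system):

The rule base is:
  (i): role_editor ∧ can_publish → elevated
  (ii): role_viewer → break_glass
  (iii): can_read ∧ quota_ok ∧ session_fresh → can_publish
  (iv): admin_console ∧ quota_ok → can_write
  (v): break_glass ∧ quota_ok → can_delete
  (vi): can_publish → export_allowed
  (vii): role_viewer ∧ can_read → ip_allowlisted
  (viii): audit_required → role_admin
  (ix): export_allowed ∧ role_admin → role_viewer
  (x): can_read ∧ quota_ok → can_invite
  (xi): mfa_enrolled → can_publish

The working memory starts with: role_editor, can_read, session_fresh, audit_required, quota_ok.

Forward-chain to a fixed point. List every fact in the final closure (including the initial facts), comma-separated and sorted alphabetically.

Round 1: (iii) [can_read ∧ quota_ok ∧ session_fresh → can_publish]; (viii) [audit_required → role_admin]; (x) [can_read ∧ quota_ok → can_invite]. Adds can_publish, role_admin, can_invite.
Round 2: (i) [role_editor ∧ can_publish → elevated]; (vi) [can_publish → export_allowed]. Adds elevated, export_allowed.
Round 3: (ix) [export_allowed ∧ role_admin → role_viewer]. Adds role_viewer.
Round 4: (ii) [role_viewer → break_glass]; (vii) [role_viewer ∧ can_read → ip_allowlisted]. Adds break_glass, ip_allowlisted.
Round 5: (v) [break_glass ∧ quota_ok → can_delete]. Adds can_delete.

audit_required, break_glass, can_delete, can_invite, can_publish, can_read, elevated, export_allowed, ip_allowlisted, quota_ok, role_admin, role_editor, role_viewer, session_fresh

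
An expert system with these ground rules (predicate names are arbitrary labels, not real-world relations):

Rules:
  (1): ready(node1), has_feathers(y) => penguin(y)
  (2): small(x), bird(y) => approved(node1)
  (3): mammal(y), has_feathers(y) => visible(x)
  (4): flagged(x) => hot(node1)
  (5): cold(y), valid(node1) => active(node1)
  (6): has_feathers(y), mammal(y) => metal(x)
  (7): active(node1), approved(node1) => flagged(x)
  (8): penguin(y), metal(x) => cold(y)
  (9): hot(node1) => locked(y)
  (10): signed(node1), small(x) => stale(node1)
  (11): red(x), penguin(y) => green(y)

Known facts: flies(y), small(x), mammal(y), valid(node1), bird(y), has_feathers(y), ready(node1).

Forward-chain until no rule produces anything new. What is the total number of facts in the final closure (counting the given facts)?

[1] (1) [ready(node1), has_feathers(y) => penguin(y)]; (2) [small(x), bird(y) => approved(node1)]; (3) [mammal(y), has_feathers(y) => visible(x)]; (6) [has_feathers(y), mammal(y) => metal(x)]. ⇒ new: penguin(y), approved(node1), visible(x), metal(x).
[2] (8) [penguin(y), metal(x) => cold(y)]. ⇒ new: cold(y).
[3] (5) [cold(y), valid(node1) => active(node1)]. ⇒ new: active(node1).
[4] (7) [active(node1), approved(node1) => flagged(x)]. ⇒ new: flagged(x).
[5] (4) [flagged(x) => hot(node1)]. ⇒ new: hot(node1).
[6] (9) [hot(node1) => locked(y)]. ⇒ new: locked(y).
Closure: {active(node1), approved(node1), bird(y), cold(y), flagged(x), flies(y), has_feathers(y), hot(node1), locked(y), mammal(y), metal(x), penguin(y), ready(node1), small(x), valid(node1), visible(x)} — 16 facts.

16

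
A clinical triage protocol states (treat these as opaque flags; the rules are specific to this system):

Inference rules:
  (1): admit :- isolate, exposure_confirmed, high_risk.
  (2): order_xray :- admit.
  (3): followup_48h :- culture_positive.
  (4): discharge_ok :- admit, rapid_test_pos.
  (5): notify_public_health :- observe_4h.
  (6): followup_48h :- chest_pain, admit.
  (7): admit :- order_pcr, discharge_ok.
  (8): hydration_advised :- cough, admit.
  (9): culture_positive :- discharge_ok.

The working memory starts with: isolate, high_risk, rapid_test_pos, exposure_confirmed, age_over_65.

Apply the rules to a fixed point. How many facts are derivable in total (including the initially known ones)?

Round 1 fires (1), giving admit.
Round 2 fires (2), (4), giving order_xray, discharge_ok.
Round 3 fires (9), giving culture_positive.
Round 4 fires (3), giving followup_48h.
Closure: {admit, age_over_65, culture_positive, discharge_ok, exposure_confirmed, followup_48h, high_risk, isolate, order_xray, rapid_test_pos} — 10 facts.

10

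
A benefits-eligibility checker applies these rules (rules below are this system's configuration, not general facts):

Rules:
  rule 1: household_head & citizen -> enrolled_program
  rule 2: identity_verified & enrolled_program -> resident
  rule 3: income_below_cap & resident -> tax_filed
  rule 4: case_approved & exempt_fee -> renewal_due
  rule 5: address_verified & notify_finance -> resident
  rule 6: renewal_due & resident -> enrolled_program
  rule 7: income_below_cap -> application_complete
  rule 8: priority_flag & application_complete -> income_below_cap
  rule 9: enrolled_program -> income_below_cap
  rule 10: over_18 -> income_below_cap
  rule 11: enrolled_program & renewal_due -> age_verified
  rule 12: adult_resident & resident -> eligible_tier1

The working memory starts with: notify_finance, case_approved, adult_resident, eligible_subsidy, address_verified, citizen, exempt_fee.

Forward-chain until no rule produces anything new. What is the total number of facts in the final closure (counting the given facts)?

Round 1 — rule 4, rule 5, derive renewal_due, resident.
Round 2 — rule 6, rule 12, derive enrolled_program, eligible_tier1.
Round 3 — rule 9, rule 11, derive income_below_cap, age_verified.
Round 4 — rule 3, rule 7, derive tax_filed, application_complete.
Closure: {address_verified, adult_resident, age_verified, application_complete, case_approved, citizen, eligible_subsidy, eligible_tier1, enrolled_program, exempt_fee, income_below_cap, notify_finance, renewal_due, resident, tax_filed} — 15 facts.

15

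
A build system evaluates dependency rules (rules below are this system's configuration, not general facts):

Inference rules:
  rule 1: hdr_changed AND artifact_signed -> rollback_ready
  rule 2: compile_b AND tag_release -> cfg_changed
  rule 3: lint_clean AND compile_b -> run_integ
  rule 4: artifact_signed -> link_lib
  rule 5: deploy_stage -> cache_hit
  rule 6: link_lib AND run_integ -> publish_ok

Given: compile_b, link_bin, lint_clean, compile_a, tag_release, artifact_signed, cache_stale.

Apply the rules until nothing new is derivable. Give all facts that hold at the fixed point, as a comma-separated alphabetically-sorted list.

artifact_signed, cache_stale, cfg_changed, compile_a, compile_b, link_bin, link_lib, lint_clean, publish_ok, run_integ, tag_release

Round 1 — rule 2, rule 3, rule 4, derive cfg_changed, run_integ, link_lib.
Round 2 — rule 6, derive publish_ok.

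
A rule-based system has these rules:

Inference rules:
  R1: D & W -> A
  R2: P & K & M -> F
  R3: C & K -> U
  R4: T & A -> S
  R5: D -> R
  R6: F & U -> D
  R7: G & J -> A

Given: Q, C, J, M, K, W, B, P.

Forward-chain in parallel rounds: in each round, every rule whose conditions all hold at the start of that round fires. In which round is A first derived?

[1] R2 [P & K & M -> F]; R3 [C & K -> U]. ⇒ new: F, U.
[2] R6 [F & U -> D]. ⇒ new: D.
[3] R1 [D & W -> A]; R5 [D -> R]. ⇒ new: A, R.
A first appears in round 3.

3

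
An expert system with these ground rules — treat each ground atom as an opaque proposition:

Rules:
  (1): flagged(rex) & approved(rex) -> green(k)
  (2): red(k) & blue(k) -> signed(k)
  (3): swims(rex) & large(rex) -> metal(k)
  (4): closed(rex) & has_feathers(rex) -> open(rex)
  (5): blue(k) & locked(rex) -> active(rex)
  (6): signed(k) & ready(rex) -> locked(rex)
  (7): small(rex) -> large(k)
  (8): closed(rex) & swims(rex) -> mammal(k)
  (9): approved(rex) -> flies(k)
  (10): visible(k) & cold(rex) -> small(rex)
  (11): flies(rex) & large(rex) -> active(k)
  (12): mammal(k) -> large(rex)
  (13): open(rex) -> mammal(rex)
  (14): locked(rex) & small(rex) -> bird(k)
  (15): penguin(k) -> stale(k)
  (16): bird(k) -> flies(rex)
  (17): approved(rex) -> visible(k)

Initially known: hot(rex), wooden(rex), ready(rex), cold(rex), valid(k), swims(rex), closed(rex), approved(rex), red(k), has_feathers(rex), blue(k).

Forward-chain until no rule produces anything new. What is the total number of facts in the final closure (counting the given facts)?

26

[1] (2) [red(k) & blue(k) -> signed(k)]; (4) [closed(rex) & has_feathers(rex) -> open(rex)]; (8) [closed(rex) & swims(rex) -> mammal(k)]; (9) [approved(rex) -> flies(k)]; (17) [approved(rex) -> visible(k)]. ⇒ new: signed(k), open(rex), mammal(k), flies(k), visible(k).
[2] (6) [signed(k) & ready(rex) -> locked(rex)]; (10) [visible(k) & cold(rex) -> small(rex)]; (12) [mammal(k) -> large(rex)]; (13) [open(rex) -> mammal(rex)]. ⇒ new: locked(rex), small(rex), large(rex), mammal(rex).
[3] (3) [swims(rex) & large(rex) -> metal(k)]; (5) [blue(k) & locked(rex) -> active(rex)]; (7) [small(rex) -> large(k)]; (14) [locked(rex) & small(rex) -> bird(k)]. ⇒ new: metal(k), active(rex), large(k), bird(k).
[4] (16) [bird(k) -> flies(rex)]. ⇒ new: flies(rex).
[5] (11) [flies(rex) & large(rex) -> active(k)]. ⇒ new: active(k).
Closure: {active(k), active(rex), approved(rex), bird(k), blue(k), closed(rex), cold(rex), flies(k), flies(rex), has_feathers(rex), hot(rex), large(k), large(rex), locked(rex), mammal(k), mammal(rex), metal(k), open(rex), ready(rex), red(k), signed(k), small(rex), swims(rex), valid(k), visible(k), wooden(rex)} — 26 facts.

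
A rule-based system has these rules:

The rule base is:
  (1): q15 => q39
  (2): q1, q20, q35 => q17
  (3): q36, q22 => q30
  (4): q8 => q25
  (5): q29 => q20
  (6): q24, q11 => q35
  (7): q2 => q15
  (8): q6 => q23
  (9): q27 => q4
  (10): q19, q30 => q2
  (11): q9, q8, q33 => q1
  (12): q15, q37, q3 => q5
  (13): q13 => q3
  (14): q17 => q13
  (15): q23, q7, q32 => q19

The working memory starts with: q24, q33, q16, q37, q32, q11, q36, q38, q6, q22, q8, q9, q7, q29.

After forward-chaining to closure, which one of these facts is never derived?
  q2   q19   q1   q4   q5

q4

Round 1: (3) [q36, q22 => q30]; (4) [q8 => q25]; (5) [q29 => q20]; (6) [q24, q11 => q35]; (8) [q6 => q23]; (11) [q9, q8, q33 => q1]. Adds q30, q25, q20, q35, q23, q1.
Round 2: (2) [q1, q20, q35 => q17]; (15) [q23, q7, q32 => q19]. Adds q17, q19.
Round 3: (10) [q19, q30 => q2]; (14) [q17 => q13]. Adds q2, q13.
Round 4: (7) [q2 => q15]; (13) [q13 => q3]. Adds q15, q3.
Round 5: (1) [q15 => q39]; (12) [q15, q37, q3 => q5]. Adds q39, q5.
Derived: q5 (round 5), q1 (round 1), q19 (round 2), q2 (round 3). q4 never appears in any round.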